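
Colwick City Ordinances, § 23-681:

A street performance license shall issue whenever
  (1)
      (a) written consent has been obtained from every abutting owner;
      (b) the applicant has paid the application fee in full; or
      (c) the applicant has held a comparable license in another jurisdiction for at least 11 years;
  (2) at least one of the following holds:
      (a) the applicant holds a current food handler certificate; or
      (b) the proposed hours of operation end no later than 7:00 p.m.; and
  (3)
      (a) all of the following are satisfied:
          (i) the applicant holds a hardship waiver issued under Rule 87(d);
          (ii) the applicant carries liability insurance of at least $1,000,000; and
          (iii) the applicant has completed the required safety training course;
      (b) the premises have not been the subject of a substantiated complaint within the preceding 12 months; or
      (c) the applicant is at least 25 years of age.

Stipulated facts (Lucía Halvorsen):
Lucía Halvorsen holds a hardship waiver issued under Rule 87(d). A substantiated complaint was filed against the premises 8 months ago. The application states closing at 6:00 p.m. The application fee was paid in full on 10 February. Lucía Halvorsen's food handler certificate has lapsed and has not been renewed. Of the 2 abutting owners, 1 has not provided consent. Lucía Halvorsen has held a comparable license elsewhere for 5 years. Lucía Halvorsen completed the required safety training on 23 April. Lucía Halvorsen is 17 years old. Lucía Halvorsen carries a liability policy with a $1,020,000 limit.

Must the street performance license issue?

Yes — granted.

(a) all abutters consent — not satisfied.
(b) fee paid — satisfied.
(c) prior license ≥ 11 yr — not satisfied.
(1): F OR T OR F → true.
(a) food handler cert. — not met.
(b) closes by 7 p.m. — met.
So (2) is satisfied (F OR T).
(i) hardship waiver — met.
(ii) insurance ≥ $1,000,000 — holds.
(iii) safety training — holds.
(a) = T AND T AND T = true.
(b) no complaint in 12 mo. — not met.
(c) age ≥ 25 — not met.
So (3) is satisfied (T OR F OR F).
Overall = T AND T AND T = true.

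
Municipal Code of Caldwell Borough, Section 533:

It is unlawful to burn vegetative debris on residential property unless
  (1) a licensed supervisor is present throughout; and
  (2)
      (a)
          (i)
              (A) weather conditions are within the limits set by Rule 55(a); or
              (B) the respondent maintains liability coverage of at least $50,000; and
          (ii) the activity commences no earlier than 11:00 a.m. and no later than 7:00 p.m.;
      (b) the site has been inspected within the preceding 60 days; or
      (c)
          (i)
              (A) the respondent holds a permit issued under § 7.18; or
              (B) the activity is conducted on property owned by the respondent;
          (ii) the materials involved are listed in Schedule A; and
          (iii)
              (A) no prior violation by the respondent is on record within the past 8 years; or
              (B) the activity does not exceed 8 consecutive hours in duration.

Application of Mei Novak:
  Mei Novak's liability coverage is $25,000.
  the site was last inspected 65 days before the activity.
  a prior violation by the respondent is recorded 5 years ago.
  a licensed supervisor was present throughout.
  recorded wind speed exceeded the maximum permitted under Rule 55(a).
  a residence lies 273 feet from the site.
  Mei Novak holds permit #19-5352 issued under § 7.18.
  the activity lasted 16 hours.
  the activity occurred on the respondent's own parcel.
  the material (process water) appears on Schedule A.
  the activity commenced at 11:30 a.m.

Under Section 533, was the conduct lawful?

(1) supervisor present — satisfied.
(A) weather ok — not satisfied.
(B) coverage ≥ $50,000 — not met.
(i): F OR F → false.
(ii) start within hours — met.
So (a) is not satisfied (F AND T).
(b) site inspected — not satisfied.
(A) holds permit — met.
(B) own property — holds.
So (i) is satisfied (T OR T).
(ii) Schedule A material — met.
(A) no prior violation — fails.
(B) ≤ 8 hrs duration — fails.
(iii) = F OR F = false.
(c): T AND T AND F → false.
So (2) is not satisfied (F OR F OR F).
Overall = T AND F = false.

No — unlawful.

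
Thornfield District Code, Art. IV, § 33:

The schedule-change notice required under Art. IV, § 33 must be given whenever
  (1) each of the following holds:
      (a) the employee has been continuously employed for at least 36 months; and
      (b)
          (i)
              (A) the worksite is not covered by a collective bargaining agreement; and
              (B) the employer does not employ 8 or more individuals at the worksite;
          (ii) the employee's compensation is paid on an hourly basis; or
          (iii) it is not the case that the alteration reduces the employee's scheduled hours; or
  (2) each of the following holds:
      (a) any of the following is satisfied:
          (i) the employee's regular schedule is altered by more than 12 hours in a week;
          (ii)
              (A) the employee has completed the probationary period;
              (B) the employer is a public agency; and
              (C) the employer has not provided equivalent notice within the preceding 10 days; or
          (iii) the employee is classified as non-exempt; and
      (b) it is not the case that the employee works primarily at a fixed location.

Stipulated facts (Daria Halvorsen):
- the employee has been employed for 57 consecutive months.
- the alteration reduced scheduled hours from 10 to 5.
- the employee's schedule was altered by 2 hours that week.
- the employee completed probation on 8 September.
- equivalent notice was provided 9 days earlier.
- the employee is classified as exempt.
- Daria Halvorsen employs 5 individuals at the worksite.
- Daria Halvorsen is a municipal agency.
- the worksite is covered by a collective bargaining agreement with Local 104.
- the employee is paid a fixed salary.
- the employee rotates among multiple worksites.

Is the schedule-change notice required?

No — not required.

(a) tenure ≥ 36 mo. — holds.
(A) no CBA — not satisfied.
(B) not (≥ 8 at site) — satisfied.
(i): F AND T → false.
(ii) hourly-paid — fails.
(iii) not (hours reduced) — not met.
So (b) is not satisfied (F OR F OR F).
(1) = T AND F = false.
(i) schedule shift > 12h — not met.
(A) past probation — met.
(B) public agency — holds.
(C) no recent notice — not met.
(ii): T AND T AND F → false.
(iii) non-exempt — fails.
(a) = F OR F OR F = false.
(b) not (fixed location) — met.
So (2) is not satisfied (F AND T).
So Overall is not satisfied (F OR F).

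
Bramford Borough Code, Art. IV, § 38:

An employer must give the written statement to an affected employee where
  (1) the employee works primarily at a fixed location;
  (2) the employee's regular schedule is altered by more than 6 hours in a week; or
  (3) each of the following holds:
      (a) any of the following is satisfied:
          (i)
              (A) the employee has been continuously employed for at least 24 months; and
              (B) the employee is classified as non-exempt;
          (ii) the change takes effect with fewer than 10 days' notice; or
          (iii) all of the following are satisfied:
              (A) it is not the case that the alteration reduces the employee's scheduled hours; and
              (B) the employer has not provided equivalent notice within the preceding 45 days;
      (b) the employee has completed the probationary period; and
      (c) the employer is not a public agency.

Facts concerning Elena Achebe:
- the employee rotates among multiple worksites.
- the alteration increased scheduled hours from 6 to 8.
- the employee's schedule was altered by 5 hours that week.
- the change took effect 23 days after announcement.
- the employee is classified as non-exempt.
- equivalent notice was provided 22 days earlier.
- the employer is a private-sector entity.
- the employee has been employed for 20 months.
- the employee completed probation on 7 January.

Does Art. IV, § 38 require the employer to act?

No — not required.

(1) fixed location — fails.
(2) schedule shift > 6h — not met.
(A) tenure ≥ 24 mo. — fails.
(B) non-exempt — satisfied.
(i) = F AND T = false.
(ii) < 10 days' notice — not met.
(A) not (hours reduced) — met.
(B) no recent notice — not met.
(iii) = T AND F = false.
So (a) is not satisfied (F OR F OR F).
(b) past probation — satisfied.
(c) not (public agency) — holds.
(3) = F AND T AND T = false.
Overall = F OR F OR F = false.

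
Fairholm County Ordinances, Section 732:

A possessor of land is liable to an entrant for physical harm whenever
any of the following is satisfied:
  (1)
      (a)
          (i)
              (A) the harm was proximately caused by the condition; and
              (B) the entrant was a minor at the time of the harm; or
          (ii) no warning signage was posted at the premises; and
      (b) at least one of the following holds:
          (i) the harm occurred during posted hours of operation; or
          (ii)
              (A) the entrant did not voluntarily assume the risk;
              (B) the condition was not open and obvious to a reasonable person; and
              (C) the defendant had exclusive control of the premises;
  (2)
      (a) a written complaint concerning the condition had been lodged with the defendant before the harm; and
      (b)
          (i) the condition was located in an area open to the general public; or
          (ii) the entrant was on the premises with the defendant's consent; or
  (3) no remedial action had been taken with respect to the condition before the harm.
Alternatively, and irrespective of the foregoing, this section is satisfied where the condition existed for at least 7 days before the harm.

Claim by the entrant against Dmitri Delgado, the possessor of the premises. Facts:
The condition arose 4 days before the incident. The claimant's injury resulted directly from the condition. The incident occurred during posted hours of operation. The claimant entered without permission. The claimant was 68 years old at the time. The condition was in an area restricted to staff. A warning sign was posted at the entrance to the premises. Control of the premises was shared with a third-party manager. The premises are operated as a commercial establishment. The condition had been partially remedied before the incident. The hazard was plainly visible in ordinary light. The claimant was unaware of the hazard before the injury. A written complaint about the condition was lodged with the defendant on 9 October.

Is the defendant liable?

(A) proximate cause — satisfied.
(B) entrant a minor — not met.
So (i) is not satisfied (T AND F).
(ii) no signage posted — fails.
(a) = F OR F = false.
(i) during posted hours — holds.
(A) no assumed risk — holds.
(B) not open/obvious — not met.
(C) exclusive control — not met.
So (ii) is not satisfied (T AND F AND F).
(b) = T OR F = true.
(1) = F AND T = false.
(a) complaint lodged — satisfied.
(i) public area — not satisfied.
(ii) consent to enter — not satisfied.
(b) = F OR F = false.
(2): T AND F → false.
(3) no remedial action — fails.
Overall: F OR F OR F → false.
Exception (condition ≥7 days old) — not satisfied.
Result: main false OR exception false → false.

No — not liable.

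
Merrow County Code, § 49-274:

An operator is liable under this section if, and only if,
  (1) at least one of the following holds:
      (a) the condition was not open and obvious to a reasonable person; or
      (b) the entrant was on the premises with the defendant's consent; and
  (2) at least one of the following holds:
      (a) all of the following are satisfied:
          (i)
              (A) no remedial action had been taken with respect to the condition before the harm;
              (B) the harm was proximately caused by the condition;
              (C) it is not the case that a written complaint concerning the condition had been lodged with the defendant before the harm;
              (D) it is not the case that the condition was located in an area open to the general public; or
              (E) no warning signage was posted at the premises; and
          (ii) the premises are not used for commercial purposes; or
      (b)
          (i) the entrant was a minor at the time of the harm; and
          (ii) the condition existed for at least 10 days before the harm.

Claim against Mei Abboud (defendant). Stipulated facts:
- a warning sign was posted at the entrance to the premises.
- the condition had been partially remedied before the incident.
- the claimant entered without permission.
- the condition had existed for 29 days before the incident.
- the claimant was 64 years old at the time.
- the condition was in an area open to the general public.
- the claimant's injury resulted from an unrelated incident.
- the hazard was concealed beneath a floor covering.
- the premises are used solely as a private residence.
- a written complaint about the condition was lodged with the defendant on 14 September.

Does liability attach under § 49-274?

(a) not open/obvious — met.
(b) consent to enter — not satisfied.
So (1) is satisfied (T OR F).
(A) no remedial action — not met.
(B) proximate cause — not met.
(C) not (complaint lodged) — not satisfied.
(D) not (public area) — fails.
(E) no signage posted — fails.
(i): F OR F OR F OR F OR F → false.
(ii) not (commercial use) — met.
(a): F AND T → false.
(i) entrant a minor — not met.
(ii) condition ≥10 days old — satisfied.
(b) = F AND T = false.
(2): F OR F → false.
Overall: T AND F → false.

No — not liable.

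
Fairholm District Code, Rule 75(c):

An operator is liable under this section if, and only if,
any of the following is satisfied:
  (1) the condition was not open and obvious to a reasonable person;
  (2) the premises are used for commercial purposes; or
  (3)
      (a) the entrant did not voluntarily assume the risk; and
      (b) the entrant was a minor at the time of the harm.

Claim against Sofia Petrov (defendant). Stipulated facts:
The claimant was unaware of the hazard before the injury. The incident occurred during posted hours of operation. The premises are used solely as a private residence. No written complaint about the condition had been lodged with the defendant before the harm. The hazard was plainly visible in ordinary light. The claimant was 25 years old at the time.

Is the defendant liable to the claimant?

No — not liable.

(1) not open/obvious — not satisfied.
(2) commercial use — not met.
(a) no assumed risk — met.
(b) entrant a minor — not satisfied.
(3): T AND F → false.
Overall = F OR F OR F = false.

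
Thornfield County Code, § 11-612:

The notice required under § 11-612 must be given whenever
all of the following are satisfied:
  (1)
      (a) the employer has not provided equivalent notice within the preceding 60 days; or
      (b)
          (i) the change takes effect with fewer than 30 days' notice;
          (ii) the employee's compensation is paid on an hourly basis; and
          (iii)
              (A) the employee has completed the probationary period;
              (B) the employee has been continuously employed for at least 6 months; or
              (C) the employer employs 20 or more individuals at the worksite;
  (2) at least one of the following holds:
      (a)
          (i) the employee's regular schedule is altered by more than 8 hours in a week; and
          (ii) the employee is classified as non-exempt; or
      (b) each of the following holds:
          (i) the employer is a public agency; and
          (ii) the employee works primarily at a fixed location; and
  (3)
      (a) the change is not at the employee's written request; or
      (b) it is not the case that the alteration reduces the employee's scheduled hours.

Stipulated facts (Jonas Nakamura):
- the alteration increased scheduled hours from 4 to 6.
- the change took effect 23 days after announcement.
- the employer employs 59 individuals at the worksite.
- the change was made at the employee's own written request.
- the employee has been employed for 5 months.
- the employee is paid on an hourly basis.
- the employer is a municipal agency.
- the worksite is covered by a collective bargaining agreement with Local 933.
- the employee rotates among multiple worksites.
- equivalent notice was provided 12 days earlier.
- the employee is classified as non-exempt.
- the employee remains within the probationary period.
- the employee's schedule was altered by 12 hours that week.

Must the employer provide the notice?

Yes — required.

(a) no recent notice — not satisfied.
(i) < 30 days' notice — satisfied.
(ii) hourly-paid — holds.
(A) past probation — fails.
(B) tenure ≥ 6 mo. — not met.
(C) ≥ 20 at site — met.
So (iii) is satisfied (F OR F OR T).
(b) = T AND T AND T = true.
(1) = F OR T = true.
(i) schedule shift > 8h — holds.
(ii) non-exempt — satisfied.
(a): T AND T → true.
(i) public agency — met.
(ii) fixed location — fails.
(b) = T AND F = false.
(2) = T OR F = true.
(a) not employee-requested — not satisfied.
(b) not (hours reduced) — satisfied.
So (3) is satisfied (F OR T).
So Overall is satisfied (T AND T AND T).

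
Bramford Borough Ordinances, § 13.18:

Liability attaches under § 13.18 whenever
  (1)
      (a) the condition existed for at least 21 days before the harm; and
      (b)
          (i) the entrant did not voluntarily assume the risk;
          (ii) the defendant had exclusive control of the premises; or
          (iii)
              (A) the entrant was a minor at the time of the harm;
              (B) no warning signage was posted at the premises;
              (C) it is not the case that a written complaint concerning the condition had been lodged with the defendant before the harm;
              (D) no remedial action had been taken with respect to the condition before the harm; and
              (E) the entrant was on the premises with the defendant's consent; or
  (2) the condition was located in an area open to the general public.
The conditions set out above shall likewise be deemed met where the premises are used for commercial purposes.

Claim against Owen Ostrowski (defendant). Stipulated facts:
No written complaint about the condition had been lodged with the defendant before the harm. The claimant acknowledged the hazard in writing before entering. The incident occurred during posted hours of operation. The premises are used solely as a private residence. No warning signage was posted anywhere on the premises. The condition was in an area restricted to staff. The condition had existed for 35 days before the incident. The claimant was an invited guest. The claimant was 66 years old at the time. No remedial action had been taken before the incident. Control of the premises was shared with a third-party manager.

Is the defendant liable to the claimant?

No — not liable.

(a) condition ≥21 days old — satisfied.
(i) no assumed risk — fails.
(ii) exclusive control — fails.
(A) entrant a minor — fails.
(B) no signage posted — satisfied.
(C) not (complaint lodged) — met.
(D) no remedial action — satisfied.
(E) consent to enter — holds.
So (iii) is not satisfied (F AND T AND T AND T AND T).
(b): F OR F OR F → false.
(1) = T AND F = false.
(2) public area — fails.
Overall: F OR F → false.
Exception (commercial use) — not satisfied.
Result: main false OR exception false → false.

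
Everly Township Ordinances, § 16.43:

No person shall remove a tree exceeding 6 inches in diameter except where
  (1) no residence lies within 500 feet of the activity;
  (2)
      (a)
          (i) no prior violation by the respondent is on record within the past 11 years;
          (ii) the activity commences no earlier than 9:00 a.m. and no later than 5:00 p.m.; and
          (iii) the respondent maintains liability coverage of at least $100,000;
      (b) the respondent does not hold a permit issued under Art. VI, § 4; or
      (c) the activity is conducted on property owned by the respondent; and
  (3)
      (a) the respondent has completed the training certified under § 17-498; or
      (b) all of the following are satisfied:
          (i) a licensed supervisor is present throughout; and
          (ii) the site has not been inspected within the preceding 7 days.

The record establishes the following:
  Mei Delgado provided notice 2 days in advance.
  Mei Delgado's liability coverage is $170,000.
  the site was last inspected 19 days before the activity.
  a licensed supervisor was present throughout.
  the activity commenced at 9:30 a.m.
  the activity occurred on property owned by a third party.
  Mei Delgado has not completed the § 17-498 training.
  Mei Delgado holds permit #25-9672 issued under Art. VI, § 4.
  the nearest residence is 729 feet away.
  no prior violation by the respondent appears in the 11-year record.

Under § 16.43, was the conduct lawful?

(1) no residence in 500 ft — satisfied.
(i) no prior violation — holds.
(ii) start within hours — holds.
(iii) coverage ≥ $100,000 — holds.
(a): T AND T AND T → true.
(b) not (holds permit) — fails.
(c) own property — not satisfied.
(2) = T OR F OR F = true.
(a) training certified — fails.
(i) supervisor present — holds.
(ii) not (site inspected) — holds.
So (b) is satisfied (T AND T).
(3): F OR T → true.
So Overall is satisfied (T AND T AND T).

Yes — lawful.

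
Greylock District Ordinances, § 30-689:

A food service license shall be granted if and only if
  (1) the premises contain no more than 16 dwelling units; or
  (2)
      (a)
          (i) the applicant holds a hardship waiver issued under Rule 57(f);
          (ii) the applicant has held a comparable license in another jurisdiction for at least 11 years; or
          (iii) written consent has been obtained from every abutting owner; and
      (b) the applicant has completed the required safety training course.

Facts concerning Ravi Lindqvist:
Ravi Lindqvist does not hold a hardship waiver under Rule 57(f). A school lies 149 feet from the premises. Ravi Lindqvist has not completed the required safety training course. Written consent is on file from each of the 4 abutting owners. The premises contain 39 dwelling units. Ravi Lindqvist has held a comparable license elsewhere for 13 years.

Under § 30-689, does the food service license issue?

(1) ≤ 16 units — not met.
(i) hardship waiver — fails.
(ii) prior license ≥ 11 yr — met.
(iii) all abutters consent — holds.
(a) = F OR T OR T = true.
(b) safety training — not met.
(2): T AND F → false.
Overall = F OR F = false.

No — denied.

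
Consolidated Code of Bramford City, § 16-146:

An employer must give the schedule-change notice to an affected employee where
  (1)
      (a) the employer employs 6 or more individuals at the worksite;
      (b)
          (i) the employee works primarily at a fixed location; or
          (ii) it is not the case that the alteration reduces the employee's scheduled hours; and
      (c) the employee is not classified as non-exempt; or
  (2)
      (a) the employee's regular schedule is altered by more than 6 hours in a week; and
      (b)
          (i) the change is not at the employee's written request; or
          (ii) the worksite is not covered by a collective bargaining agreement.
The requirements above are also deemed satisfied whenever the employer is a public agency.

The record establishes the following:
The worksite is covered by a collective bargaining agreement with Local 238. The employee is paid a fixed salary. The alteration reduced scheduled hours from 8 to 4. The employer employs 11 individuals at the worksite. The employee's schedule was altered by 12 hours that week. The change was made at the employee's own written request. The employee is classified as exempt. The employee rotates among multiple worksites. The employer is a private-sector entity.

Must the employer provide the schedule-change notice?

No — not required.

(a) ≥ 6 at site — holds.
(i) fixed location — fails.
(ii) not (hours reduced) — not met.
(b): F OR F → false.
(c) not (non-exempt) — satisfied.
(1) = T AND F AND T = false.
(a) schedule shift > 6h — met.
(i) not employee-requested — fails.
(ii) no CBA — fails.
(b) = F OR F = false.
(2) = T AND F = false.
Overall: F OR F → false.
Exception (public agency) — not satisfied.
Result: main false OR exception false → false.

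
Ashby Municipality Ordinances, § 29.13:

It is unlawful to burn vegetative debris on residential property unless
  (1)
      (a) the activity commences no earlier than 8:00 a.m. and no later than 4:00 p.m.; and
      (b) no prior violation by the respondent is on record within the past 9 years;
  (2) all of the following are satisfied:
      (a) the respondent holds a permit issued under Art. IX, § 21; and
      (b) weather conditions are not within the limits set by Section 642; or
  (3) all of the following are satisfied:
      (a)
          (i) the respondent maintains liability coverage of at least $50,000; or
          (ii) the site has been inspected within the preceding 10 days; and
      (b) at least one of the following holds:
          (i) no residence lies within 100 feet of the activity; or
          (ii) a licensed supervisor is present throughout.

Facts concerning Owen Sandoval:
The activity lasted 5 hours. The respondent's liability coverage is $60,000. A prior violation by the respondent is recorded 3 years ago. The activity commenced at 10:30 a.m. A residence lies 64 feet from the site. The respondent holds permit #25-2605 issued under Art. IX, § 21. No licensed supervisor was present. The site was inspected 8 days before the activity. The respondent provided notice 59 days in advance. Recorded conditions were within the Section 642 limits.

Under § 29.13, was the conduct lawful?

(a) start within hours — holds.
(b) no prior violation — not met.
(1) = T AND F = false.
(a) holds permit — met.
(b) not (weather ok) — fails.
(2): T AND F → false.
(i) coverage ≥ $50,000 — met.
(ii) site inspected — satisfied.
So (a) is satisfied (T OR T).
(i) no residence in 100 ft — not satisfied.
(ii) supervisor present — not satisfied.
So (b) is not satisfied (F OR F).
(3) = T AND F = false.
Overall = F OR F OR F = false.

No — unlawful.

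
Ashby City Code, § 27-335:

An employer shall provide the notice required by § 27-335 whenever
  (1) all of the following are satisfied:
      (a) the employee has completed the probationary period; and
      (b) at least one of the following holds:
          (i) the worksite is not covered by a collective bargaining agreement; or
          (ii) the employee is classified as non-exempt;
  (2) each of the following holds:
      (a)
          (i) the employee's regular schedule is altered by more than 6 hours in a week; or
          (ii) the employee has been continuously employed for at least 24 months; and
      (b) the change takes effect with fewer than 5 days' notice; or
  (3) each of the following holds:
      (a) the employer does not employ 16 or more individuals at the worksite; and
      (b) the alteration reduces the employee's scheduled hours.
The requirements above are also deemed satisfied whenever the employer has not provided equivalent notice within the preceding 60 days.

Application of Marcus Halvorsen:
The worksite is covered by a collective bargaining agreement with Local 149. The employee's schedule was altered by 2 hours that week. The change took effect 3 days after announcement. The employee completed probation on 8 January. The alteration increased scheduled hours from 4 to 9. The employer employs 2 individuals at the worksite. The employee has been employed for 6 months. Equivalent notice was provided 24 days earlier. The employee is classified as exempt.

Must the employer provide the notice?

(a) past probation — holds.
(i) no CBA — fails.
(ii) non-exempt — not satisfied.
(b): F OR F → false.
So (1) is not satisfied (T AND F).
(i) schedule shift > 6h — not met.
(ii) tenure ≥ 24 mo. — fails.
So (a) is not satisfied (F OR F).
(b) < 5 days' notice — met.
(2) = F AND T = false.
(a) not (≥ 16 at site) — holds.
(b) hours reduced — not satisfied.
(3): T AND F → false.
Overall: F OR F OR F → false.
Exception (no recent notice) — not satisfied.
Result: main false OR exception false → false.

No — not required.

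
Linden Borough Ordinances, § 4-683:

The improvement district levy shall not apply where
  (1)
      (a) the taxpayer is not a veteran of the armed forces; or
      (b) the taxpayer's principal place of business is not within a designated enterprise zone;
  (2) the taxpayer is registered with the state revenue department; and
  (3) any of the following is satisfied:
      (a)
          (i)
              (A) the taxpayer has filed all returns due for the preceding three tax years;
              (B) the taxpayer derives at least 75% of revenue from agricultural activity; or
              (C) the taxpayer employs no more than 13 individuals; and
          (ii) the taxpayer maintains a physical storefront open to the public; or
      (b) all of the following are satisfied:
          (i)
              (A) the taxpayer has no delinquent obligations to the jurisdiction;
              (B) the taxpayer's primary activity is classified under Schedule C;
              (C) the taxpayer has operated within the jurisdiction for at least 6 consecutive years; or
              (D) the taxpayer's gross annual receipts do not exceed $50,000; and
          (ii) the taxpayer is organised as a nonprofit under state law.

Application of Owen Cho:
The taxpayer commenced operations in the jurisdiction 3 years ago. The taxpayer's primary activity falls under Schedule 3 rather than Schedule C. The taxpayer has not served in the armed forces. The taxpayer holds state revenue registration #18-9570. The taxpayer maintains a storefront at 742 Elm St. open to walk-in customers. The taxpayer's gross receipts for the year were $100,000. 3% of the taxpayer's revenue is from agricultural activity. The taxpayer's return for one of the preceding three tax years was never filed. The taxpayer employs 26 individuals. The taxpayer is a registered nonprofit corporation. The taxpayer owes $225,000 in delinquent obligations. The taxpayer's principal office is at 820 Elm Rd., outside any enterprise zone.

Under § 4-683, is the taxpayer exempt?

No — not exempt.

(a) not (veteran) — holds.
(b) not (in enterprise zone) — met.
(1): T OR T → true.
(2) state-registered — met.
(A) returns current — not satisfied.
(B) ≥75% agricultural — not satisfied.
(C) ≤ 13 employees — not satisfied.
(i) = F OR F OR F = false.
(ii) has storefront — holds.
So (a) is not satisfied (F AND T).
(A) no delinquency — fails.
(B) Schedule C activity — fails.
(C) ≥ 6 yrs in jurisdiction — not satisfied.
(D) receipts ≤ $50,000 — fails.
So (i) is not satisfied (F OR F OR F OR F).
(ii) nonprofit — satisfied.
(b) = F AND T = false.
(3): F OR F → false.
Overall: T AND T AND F → false.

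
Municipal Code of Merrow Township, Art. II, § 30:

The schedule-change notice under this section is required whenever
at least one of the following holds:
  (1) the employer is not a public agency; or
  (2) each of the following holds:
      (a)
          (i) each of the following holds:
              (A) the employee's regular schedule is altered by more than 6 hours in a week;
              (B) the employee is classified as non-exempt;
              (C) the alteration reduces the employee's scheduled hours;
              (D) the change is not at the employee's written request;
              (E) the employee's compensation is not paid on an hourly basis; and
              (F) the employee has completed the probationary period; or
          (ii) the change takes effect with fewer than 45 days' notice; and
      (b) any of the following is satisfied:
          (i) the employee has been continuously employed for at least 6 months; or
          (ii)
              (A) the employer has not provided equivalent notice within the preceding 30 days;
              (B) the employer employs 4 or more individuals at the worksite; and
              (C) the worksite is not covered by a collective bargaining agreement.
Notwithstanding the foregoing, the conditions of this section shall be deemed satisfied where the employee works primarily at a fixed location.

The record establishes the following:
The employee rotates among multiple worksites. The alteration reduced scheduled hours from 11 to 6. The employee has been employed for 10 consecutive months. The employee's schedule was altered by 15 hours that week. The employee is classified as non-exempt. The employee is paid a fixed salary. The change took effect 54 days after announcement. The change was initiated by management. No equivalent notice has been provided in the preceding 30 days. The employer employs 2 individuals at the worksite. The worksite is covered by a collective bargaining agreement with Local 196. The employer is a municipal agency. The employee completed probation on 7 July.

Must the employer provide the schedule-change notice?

Yes — required.

(1) not (public agency) — not satisfied.
(A) schedule shift > 6h — satisfied.
(B) non-exempt — met.
(C) hours reduced — holds.
(D) not employee-requested — met.
(E) not (hourly-paid) — met.
(F) past probation — met.
So (i) is satisfied (T AND T AND T AND T AND T AND T).
(ii) < 45 days' notice — fails.
(a): T OR F → true.
(i) tenure ≥ 6 mo. — holds.
(A) no recent notice — holds.
(B) ≥ 4 at site — not met.
(C) no CBA — not satisfied.
So (ii) is not satisfied (T AND F AND F).
So (b) is satisfied (T OR F).
(2) = T AND T = true.
Overall = F OR T = true.
Exception (fixed location) — not satisfied.
Result: main true OR exception false → true.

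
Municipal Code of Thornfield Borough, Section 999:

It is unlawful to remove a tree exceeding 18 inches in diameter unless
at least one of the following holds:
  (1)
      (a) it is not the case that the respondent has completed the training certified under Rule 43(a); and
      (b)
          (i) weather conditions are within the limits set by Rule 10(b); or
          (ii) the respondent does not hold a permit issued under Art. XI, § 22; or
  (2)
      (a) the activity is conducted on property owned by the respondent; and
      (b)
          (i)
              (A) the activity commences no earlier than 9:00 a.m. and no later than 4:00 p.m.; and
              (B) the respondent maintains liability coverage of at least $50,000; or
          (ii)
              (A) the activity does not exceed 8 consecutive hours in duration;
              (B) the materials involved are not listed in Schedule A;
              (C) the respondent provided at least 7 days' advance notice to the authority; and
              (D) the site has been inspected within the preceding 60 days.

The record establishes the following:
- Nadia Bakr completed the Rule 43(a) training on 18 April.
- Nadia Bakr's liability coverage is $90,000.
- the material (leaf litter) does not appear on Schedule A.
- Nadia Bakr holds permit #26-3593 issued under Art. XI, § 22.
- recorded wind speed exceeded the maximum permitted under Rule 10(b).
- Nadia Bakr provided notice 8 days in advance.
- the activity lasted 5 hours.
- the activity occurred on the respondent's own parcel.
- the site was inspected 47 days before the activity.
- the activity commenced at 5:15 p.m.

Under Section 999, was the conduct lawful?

Yes — lawful.

(a) not (training certified) — not met.
(i) weather ok — not met.
(ii) not (holds permit) — fails.
(b) = F OR F = false.
(1) = F AND F = false.
(a) own property — met.
(A) start within hours — not met.
(B) coverage ≥ $50,000 — holds.
(i) = F AND T = false.
(A) ≤ 8 hrs duration — satisfied.
(B) not (Schedule A material) — holds.
(C) ≥7 days' notice — met.
(D) site inspected — holds.
(ii) = T AND T AND T AND T = true.
So (b) is satisfied (F OR T).
So (2) is satisfied (T AND T).
So Overall is satisfied (F OR T).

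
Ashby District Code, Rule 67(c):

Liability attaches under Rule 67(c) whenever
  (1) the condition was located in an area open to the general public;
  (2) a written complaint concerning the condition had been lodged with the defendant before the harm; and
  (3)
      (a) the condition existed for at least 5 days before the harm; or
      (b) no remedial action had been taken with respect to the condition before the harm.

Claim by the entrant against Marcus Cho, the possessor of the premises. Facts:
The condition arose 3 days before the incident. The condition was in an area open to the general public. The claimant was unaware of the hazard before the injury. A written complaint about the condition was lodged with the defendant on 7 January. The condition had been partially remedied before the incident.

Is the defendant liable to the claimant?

No — not liable.

(1) public area — satisfied.
(2) complaint lodged — holds.
(a) condition ≥5 days old — not met.
(b) no remedial action — fails.
So (3) is not satisfied (F OR F).
Overall = T AND T AND F = false.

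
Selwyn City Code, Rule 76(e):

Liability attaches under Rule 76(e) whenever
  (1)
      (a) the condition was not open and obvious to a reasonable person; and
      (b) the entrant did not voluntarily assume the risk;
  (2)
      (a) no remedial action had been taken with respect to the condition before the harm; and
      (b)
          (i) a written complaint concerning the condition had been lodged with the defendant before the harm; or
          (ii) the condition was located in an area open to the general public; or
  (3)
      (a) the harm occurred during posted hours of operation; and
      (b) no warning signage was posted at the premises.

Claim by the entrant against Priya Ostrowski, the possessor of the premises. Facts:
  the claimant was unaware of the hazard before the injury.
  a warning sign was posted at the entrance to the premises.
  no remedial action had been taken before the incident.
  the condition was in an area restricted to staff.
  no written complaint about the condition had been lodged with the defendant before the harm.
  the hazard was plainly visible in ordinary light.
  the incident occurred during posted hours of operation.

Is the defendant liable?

No — not liable.

(a) not open/obvious — not met.
(b) no assumed risk — met.
So (1) is not satisfied (F AND T).
(a) no remedial action — holds.
(i) complaint lodged — fails.
(ii) public area — fails.
(b) = F OR F = false.
So (2) is not satisfied (T AND F).
(a) during posted hours — holds.
(b) no signage posted — not satisfied.
(3) = T AND F = false.
Overall = F OR F OR F = false.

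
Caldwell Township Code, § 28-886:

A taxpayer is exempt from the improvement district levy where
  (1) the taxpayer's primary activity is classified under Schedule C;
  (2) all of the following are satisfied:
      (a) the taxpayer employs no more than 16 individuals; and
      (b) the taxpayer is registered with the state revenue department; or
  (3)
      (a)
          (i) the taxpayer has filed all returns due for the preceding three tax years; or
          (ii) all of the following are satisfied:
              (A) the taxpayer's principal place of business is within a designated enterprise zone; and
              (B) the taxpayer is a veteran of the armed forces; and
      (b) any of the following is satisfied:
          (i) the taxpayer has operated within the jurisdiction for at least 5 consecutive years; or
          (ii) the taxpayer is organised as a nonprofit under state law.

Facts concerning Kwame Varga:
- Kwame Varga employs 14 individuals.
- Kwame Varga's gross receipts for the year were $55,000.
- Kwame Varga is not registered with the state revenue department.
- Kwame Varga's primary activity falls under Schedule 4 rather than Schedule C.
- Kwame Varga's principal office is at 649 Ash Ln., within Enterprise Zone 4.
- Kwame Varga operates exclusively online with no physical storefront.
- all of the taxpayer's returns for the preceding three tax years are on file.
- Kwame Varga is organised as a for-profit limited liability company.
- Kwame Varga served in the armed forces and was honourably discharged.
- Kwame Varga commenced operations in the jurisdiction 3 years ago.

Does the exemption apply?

(1) Schedule C activity — not satisfied.
(a) ≤ 16 employees — holds.
(b) state-registered — not satisfied.
(2) = T AND F = false.
(i) returns current — holds.
(A) in enterprise zone — satisfied.
(B) veteran — met.
(ii): T AND T → true.
So (a) is satisfied (T OR T).
(i) ≥ 5 yrs in jurisdiction — fails.
(ii) nonprofit — fails.
So (b) is not satisfied (F OR F).
(3): T AND F → false.
So Overall is not satisfied (F OR F OR F).

No — not exempt.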